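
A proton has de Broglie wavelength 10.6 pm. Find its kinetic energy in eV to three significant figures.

p = h/λ = 6.626 × 10⁻³⁴ / 1.060 × 10⁻¹¹ = 6.251 × 10⁻²³ kg·m/s.
KE = p²/(2m) = (6.251 × 10⁻²³)² / (2 × 1.673 × 10⁻²⁷) = 1.168 × 10⁻¹⁸ J = 7.29 eV.

KE = 7.29 eV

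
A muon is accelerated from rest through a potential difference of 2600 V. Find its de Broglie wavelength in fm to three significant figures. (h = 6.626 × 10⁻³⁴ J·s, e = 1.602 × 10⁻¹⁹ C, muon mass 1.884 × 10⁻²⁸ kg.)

KE = eV = 1.602 × 10⁻¹⁹ × 2600 = 4.165 × 10⁻¹⁶ J.
p = √(2mKE) = √(2 × 1.884 × 10⁻²⁸ × 4.165 × 10⁻¹⁶) = 3.962 × 10⁻²² kg·m/s.
λ = h/p = 6.626 × 10⁻³⁴ / 3.962 × 10⁻²² = 1.67 × 10⁻¹² m = 1670 fm.

λ = 1670 fm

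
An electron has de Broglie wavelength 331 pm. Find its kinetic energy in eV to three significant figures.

KE = 13.7 eV

p = h/λ = 6.626 × 10⁻³⁴ / 3.310 × 10⁻¹⁰ = 2.002 × 10⁻²⁴ kg·m/s.
KE = p²/(2m) = (2.002 × 10⁻²⁴)² / (2 × 9.109 × 10⁻³¹) = 2.200 × 10⁻¹⁸ J = 13.7 eV.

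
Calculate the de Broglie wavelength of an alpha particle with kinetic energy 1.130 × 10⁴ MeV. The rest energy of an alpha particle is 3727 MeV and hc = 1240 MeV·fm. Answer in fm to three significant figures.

λ = 0.0852 fm

Total energy E = KE + m₀c² = 1.130 × 10⁴ + 3727 = 15027 MeV.
(pc)² = E² − (m₀c²)² = (15027)² − (3727)² = 2.119 × 10⁸ MeV², so pc = 1.456 × 10⁴ MeV.
λ = hc/(pc) = 1240 MeV·fm / 1.456 × 10⁴ MeV = 0.0852 fm.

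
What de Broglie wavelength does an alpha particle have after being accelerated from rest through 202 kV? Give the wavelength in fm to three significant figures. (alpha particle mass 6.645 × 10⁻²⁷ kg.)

λ = 22.6 fm

KE = 2eV = 2 × 1.602 × 10⁻¹⁹ × 2.020 × 10⁵ = 6.472 × 10⁻¹⁴ J.
p = √(2mKE) = √(2 × 6.645 × 10⁻²⁷ × 6.472 × 10⁻¹⁴) = 2.933 × 10⁻²⁰ kg·m/s.
λ = h/p = 6.626 × 10⁻³⁴ / 2.933 × 10⁻²⁰ = 2.26 × 10⁻¹⁴ m = 22.6 fm.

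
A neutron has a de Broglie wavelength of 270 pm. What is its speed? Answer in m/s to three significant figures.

p = h/λ = 6.626 × 10⁻³⁴ / 2.700 × 10⁻¹⁰ = 2.454 × 10⁻²⁴ kg·m/s.
v = p/m = 2.454 × 10⁻²⁴ / 1.675 × 10⁻²⁷ = 1.47 × 10³ m/s = 1470 m/s.

v = 1470 m/s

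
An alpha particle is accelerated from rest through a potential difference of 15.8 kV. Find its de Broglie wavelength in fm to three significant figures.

λ = 80.8 fm

KE = 2eV = 2 × 1.602 × 10⁻¹⁹ × 1.580 × 10⁴ = 5.062 × 10⁻¹⁵ J.
p = √(2mKE) = √(2 × 6.645 × 10⁻²⁷ × 5.062 × 10⁻¹⁵) = 8.202 × 10⁻²¹ kg·m/s.
λ = h/p = 6.626 × 10⁻³⁴ / 8.202 × 10⁻²¹ = 8.08 × 10⁻¹⁴ m = 80.8 fm.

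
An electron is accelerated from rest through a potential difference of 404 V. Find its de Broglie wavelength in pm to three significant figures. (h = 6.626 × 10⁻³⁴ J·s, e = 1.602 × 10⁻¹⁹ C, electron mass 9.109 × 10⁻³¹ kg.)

KE = eV = 1.602 × 10⁻¹⁹ × 404.0 = 6.472 × 10⁻¹⁷ J.
p = √(2mKE) = √(2 × 9.109 × 10⁻³¹ × 6.472 × 10⁻¹⁷) = 1.086 × 10⁻²³ kg·m/s.
λ = h/p = 6.626 × 10⁻³⁴ / 1.086 × 10⁻²³ = 6.10 × 10⁻¹¹ m = 61.0 pm.

λ = 61.0 pm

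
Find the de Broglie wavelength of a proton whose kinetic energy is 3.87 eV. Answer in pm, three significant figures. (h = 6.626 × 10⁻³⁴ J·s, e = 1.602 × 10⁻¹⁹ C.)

KE = 3.87 eV = 6.200 × 10⁻¹⁹ J.
p = √(2mKE) = √(2 × 1.673 × 10⁻²⁷ × 6.200 × 10⁻¹⁹) = 4.555 × 10⁻²³ kg·m/s.
λ = h/p = 6.626 × 10⁻³⁴ / 4.555 × 10⁻²³ = 1.45 × 10⁻¹¹ m = 14.5 pm.

λ = 14.5 pm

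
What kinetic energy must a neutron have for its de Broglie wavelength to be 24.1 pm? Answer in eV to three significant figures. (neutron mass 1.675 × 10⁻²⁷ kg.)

KE = 1.41 eV

p = h/λ = 6.626 × 10⁻³⁴ / 2.410 × 10⁻¹¹ = 2.749 × 10⁻²³ kg·m/s.
KE = p²/(2m) = (2.749 × 10⁻²³)² / (2 × 1.675 × 10⁻²⁷) = 2.256 × 10⁻¹⁹ J = 1.41 eV.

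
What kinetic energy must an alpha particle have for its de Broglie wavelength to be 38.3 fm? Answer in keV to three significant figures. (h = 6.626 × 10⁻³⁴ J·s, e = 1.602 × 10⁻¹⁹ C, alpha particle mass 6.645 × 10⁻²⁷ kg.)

p = h/λ = 6.626 × 10⁻³⁴ / 3.830 × 10⁻¹⁴ = 1.730 × 10⁻²⁰ kg·m/s.
KE = p²/(2m) = (1.730 × 10⁻²⁰)² / (2 × 6.645 × 10⁻²⁷) = 2.252 × 10⁻¹⁴ J = 141 keV.

KE = 141 keV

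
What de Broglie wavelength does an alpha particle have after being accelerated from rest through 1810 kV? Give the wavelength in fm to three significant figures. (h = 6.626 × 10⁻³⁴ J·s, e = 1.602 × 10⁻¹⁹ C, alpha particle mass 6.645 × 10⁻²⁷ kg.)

KE = 2eV = 2 × 1.602 × 10⁻¹⁹ × 1.810 × 10⁶ = 5.799 × 10⁻¹³ J.
p = √(2mKE) = √(2 × 6.645 × 10⁻²⁷ × 5.799 × 10⁻¹³) = 8.779 × 10⁻²⁰ kg·m/s.
λ = h/p = 6.626 × 10⁻³⁴ / 8.779 × 10⁻²⁰ = 7.55 × 10⁻¹⁵ m = 7.55 fm.

λ = 7.55 fm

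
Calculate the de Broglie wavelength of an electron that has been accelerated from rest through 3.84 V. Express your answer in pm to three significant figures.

KE = eV = 1.602 × 10⁻¹⁹ × 3.840 = 6.152 × 10⁻¹⁹ J.
p = √(2mKE) = √(2 × 9.109 × 10⁻³¹ × 6.152 × 10⁻¹⁹) = 1.059 × 10⁻²⁴ kg·m/s.
λ = h/p = 6.626 × 10⁻³⁴ / 1.059 × 10⁻²⁴ = 6.26 × 10⁻¹⁰ m = 626 pm.

λ = 626 pm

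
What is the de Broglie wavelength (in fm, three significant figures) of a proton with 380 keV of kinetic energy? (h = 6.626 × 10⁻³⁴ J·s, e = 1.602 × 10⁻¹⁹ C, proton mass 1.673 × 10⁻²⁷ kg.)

KE = 380 keV = 6.088 × 10⁻¹⁴ J.
p = √(2mKE) = √(2 × 1.673 × 10⁻²⁷ × 6.088 × 10⁻¹⁴) = 1.427 × 10⁻²⁰ kg·m/s.
λ = h/p = 6.626 × 10⁻³⁴ / 1.427 × 10⁻²⁰ = 4.64 × 10⁻¹⁴ m = 46.4 fm.

λ = 46.4 fm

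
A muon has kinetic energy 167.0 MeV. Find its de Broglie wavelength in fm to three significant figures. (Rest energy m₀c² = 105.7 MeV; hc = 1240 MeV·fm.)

λ = 4.93 fm

Total energy E = KE + m₀c² = 167.0 + 105.7 = 272.7 MeV.
(pc)² = E² − (m₀c²)² = (272.7)² − (105.7)² = 6.319 × 10⁴ MeV², so pc = 251.4 MeV.
λ = hc/(pc) = 1240 MeV·fm / 251.4 MeV = 4.93 fm.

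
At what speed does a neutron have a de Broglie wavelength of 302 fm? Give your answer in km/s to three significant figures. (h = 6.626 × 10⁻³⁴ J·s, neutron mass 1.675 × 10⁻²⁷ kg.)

p = h/λ = 6.626 × 10⁻³⁴ / 3.020 × 10⁻¹³ = 2.194 × 10⁻²¹ kg·m/s.
v = p/m = 2.194 × 10⁻²¹ / 1.675 × 10⁻²⁷ = 1.31 × 10⁶ m/s = 1310 km/s.

v = 1310 km/s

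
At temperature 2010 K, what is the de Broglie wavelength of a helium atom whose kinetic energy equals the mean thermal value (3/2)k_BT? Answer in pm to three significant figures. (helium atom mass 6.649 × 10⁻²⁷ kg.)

λ = 28.2 pm

KE = (3/2)k_BT = 1.5 × 1.381 × 10⁻²³ × 2010 = 4.164 × 10⁻²⁰ J.
p = √(2mKE) = √(2 × 6.649 × 10⁻²⁷ × 4.164 × 10⁻²⁰) = 2.353 × 10⁻²³ kg·m/s.
λ = h/p = 2.82 × 10⁻¹¹ m = 28.2 pm.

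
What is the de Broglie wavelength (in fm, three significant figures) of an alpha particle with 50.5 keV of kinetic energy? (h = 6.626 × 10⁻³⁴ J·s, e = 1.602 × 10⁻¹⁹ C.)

λ = 63.9 fm

KE = 50.5 keV = 8.090 × 10⁻¹⁵ J.
p = √(2mKE) = √(2 × 6.645 × 10⁻²⁷ × 8.090 × 10⁻¹⁵) = 1.037 × 10⁻²⁰ kg·m/s.
λ = h/p = 6.626 × 10⁻³⁴ / 1.037 × 10⁻²⁰ = 6.39 × 10⁻¹⁴ m = 63.9 fm.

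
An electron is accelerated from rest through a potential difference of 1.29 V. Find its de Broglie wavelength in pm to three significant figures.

KE = eV = 1.602 × 10⁻¹⁹ × 1.290 = 2.067 × 10⁻¹⁹ J.
p = √(2mKE) = √(2 × 9.109 × 10⁻³¹ × 2.067 × 10⁻¹⁹) = 6.136 × 10⁻²⁵ kg·m/s.
λ = h/p = 6.626 × 10⁻³⁴ / 6.136 × 10⁻²⁵ = 1.08 × 10⁻⁹ m = 1080 pm.

λ = 1080 pm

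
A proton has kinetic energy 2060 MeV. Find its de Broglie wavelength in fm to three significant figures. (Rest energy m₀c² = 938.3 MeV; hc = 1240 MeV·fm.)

Total energy E = KE + m₀c² = 2060 + 938.3 = 2998.3 MeV.
(pc)² = E² − (m₀c²)² = (2998.3)² − (938.3)² = 8.109 × 10⁶ MeV², so pc = 2848 MeV.
λ = hc/(pc) = 1240 MeV·fm / 2848 MeV = 0.435 fm.

λ = 0.435 fm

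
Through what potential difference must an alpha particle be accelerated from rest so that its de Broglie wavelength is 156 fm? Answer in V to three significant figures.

p = h/λ = 6.626 × 10⁻³⁴ / 1.560 × 10⁻¹³ = 4.247 × 10⁻²¹ kg·m/s.
KE = p²/(2m) = 1.357 × 10⁻¹⁵ J.
V = KE/2e = 1.357 × 10⁻¹⁵ / (2 × 1.602 × 10⁻¹⁹) = 4240 V.

V = 4240 V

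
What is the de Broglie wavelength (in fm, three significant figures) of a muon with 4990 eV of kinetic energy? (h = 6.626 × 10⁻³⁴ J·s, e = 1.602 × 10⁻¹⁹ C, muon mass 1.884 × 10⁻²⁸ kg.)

KE = 4990 eV = 7.994 × 10⁻¹⁶ J.
p = √(2mKE) = √(2 × 1.884 × 10⁻²⁸ × 7.994 × 10⁻¹⁶) = 5.488 × 10⁻²² kg·m/s.
λ = h/p = 6.626 × 10⁻³⁴ / 5.488 × 10⁻²² = 1.21 × 10⁻¹² m = 1210 fm.

λ = 1210 fm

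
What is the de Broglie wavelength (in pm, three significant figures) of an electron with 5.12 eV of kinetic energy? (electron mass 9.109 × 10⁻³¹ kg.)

KE = 5.12 eV = 8.202 × 10⁻¹⁹ J.
p = √(2mKE) = √(2 × 9.109 × 10⁻³¹ × 8.202 × 10⁻¹⁹) = 1.222 × 10⁻²⁴ kg·m/s.
λ = h/p = 6.626 × 10⁻³⁴ / 1.222 × 10⁻²⁴ = 5.42 × 10⁻¹⁰ m = 542 pm.

λ = 542 pm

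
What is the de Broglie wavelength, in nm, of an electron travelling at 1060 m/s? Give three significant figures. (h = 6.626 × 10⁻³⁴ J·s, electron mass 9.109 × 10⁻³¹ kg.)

λ = 686 nm

p = mv = 9.109 × 10⁻³¹ × 1060 = 9.656 × 10⁻²⁸ kg·m/s.
λ = h/p = 6.626 × 10⁻³⁴ / 9.656 × 10⁻²⁸ = 6.86 × 10⁻⁷ m = 686 nm.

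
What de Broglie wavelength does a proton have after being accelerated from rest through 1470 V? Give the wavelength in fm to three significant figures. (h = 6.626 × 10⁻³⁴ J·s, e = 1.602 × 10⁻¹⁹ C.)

KE = eV = 1.602 × 10⁻¹⁹ × 1470 = 2.355 × 10⁻¹⁶ J.
p = √(2mKE) = √(2 × 1.673 × 10⁻²⁷ × 2.355 × 10⁻¹⁶) = 8.877 × 10⁻²² kg·m/s.
λ = h/p = 6.626 × 10⁻³⁴ / 8.877 × 10⁻²² = 7.46 × 10⁻¹³ m = 746 fm.

λ = 746 fm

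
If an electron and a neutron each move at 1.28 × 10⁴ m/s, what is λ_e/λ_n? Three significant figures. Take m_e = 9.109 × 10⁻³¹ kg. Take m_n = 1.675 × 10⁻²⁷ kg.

At fixed v, p = mv so λ = h/(mv) ∝ 1/m.
λ_e/λ_n = m_n/m_e = 1.675 × 10⁻²⁷/9.109 × 10⁻³¹ = 1840.

λ_e/λ_n = 1840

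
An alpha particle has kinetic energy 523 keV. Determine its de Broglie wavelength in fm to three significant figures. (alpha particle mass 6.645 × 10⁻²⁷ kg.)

λ = 19.9 fm

KE = 523 keV = 8.378 × 10⁻¹⁴ J.
p = √(2mKE) = √(2 × 6.645 × 10⁻²⁷ × 8.378 × 10⁻¹⁴) = 3.337 × 10⁻²⁰ kg·m/s.
λ = h/p = 6.626 × 10⁻³⁴ / 3.337 × 10⁻²⁰ = 1.99 × 10⁻¹⁴ m = 19.9 fm.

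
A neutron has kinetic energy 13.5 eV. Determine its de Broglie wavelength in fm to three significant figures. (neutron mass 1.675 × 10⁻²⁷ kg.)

KE = 13.5 eV = 2.163 × 10⁻¹⁸ J.
p = √(2mKE) = √(2 × 1.675 × 10⁻²⁷ × 2.163 × 10⁻¹⁸) = 8.512 × 10⁻²³ kg·m/s.
λ = h/p = 6.626 × 10⁻³⁴ / 8.512 × 10⁻²³ = 7.78 × 10⁻¹² m = 7780 fm.

λ = 7780 fm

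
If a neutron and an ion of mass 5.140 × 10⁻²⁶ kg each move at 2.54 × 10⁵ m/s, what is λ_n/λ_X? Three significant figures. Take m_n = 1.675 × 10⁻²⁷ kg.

λ_n/λ_X = 30.7

At fixed v, p = mv so λ = h/(mv) ∝ 1/m.
λ_n/λ_X = m_X/m_n = 5.140 × 10⁻²⁶/1.675 × 10⁻²⁷ = 30.7.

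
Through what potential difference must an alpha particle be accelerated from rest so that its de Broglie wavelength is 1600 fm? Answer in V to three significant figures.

V = 40.3 V

p = h/λ = 6.626 × 10⁻³⁴ / 1.600 × 10⁻¹² = 4.141 × 10⁻²² kg·m/s.
KE = p²/(2m) = 1.290 × 10⁻¹⁷ J.
V = KE/2e = 1.290 × 10⁻¹⁷ / (2 × 1.602 × 10⁻¹⁹) = 40.3 V.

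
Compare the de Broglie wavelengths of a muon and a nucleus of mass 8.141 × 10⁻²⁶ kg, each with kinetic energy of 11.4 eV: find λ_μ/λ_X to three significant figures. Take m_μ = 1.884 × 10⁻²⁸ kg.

λ_μ/λ_X = 20.8

At fixed KE, p = √(2mKE) so λ = h/p ∝ 1/√m.
λ_μ/λ_X = √(m_X/m_μ) = √(8.141 × 10⁻²⁶/1.884 × 10⁻²⁸) = √(432.1) = 20.8.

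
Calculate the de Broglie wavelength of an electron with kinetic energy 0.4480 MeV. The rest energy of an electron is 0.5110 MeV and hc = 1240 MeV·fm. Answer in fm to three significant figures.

λ = 1530 fm

Total energy E = KE + m₀c² = 0.4480 + 0.5110 = 0.9590 MeV.
(pc)² = E² − (m₀c²)² = (0.9590)² − (0.5110)² = 0.6586 MeV², so pc = 0.8115 MeV.
λ = hc/(pc) = 1240 MeV·fm / 0.8115 MeV = 1530 fm.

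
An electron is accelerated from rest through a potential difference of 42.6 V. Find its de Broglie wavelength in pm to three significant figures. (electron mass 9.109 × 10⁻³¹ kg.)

λ = 188 pm

KE = eV = 1.602 × 10⁻¹⁹ × 42.60 = 6.825 × 10⁻¹⁸ J.
p = √(2mKE) = √(2 × 9.109 × 10⁻³¹ × 6.825 × 10⁻¹⁸) = 3.526 × 10⁻²⁴ kg·m/s.
λ = h/p = 6.626 × 10⁻³⁴ / 3.526 × 10⁻²⁴ = 1.88 × 10⁻¹⁰ m = 188 pm.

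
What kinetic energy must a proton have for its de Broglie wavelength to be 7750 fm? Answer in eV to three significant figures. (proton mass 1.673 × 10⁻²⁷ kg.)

p = h/λ = 6.626 × 10⁻³⁴ / 7.750 × 10⁻¹² = 8.550 × 10⁻²³ kg·m/s.
KE = p²/(2m) = (8.550 × 10⁻²³)² / (2 × 1.673 × 10⁻²⁷) = 2.185 × 10⁻¹⁸ J = 13.6 eV.

KE = 13.6 eV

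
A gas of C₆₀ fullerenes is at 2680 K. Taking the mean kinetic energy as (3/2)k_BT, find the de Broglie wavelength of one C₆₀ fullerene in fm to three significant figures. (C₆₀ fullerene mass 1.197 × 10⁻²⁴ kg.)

λ = 1820 fm

KE = (3/2)k_BT = 1.5 × 1.381 × 10⁻²³ × 2680 = 5.552 × 10⁻²⁰ J.
p = √(2mKE) = √(2 × 1.197 × 10⁻²⁴ × 5.552 × 10⁻²⁰) = 3.646 × 10⁻²² kg·m/s.
λ = h/p = 1.82 × 10⁻¹² m = 1820 fm.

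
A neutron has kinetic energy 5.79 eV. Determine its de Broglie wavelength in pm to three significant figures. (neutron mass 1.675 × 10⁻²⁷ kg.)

λ = 11.9 pm

KE = 5.79 eV = 9.276 × 10⁻¹⁹ J.
p = √(2mKE) = √(2 × 1.675 × 10⁻²⁷ × 9.276 × 10⁻¹⁹) = 5.574 × 10⁻²³ kg·m/s.
λ = h/p = 6.626 × 10⁻³⁴ / 5.574 × 10⁻²³ = 1.19 × 10⁻¹¹ m = 11.9 pm.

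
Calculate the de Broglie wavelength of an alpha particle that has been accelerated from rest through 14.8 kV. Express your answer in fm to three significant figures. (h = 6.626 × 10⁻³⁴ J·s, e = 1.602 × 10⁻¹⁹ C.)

λ = 83.5 fm

KE = 2eV = 2 × 1.602 × 10⁻¹⁹ × 1.480 × 10⁴ = 4.742 × 10⁻¹⁵ J.
p = √(2mKE) = √(2 × 6.645 × 10⁻²⁷ × 4.742 × 10⁻¹⁵) = 7.939 × 10⁻²¹ kg·m/s.
λ = h/p = 6.626 × 10⁻³⁴ / 7.939 × 10⁻²¹ = 8.35 × 10⁻¹⁴ m = 83.5 fm.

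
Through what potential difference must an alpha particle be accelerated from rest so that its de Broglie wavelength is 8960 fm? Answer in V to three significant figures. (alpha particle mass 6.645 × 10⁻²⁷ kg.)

V = 1.28 V

p = h/λ = 6.626 × 10⁻³⁴ / 8.960 × 10⁻¹² = 7.395 × 10⁻²³ kg·m/s.
KE = p²/(2m) = 4.115 × 10⁻¹⁹ J.
V = KE/2e = 4.115 × 10⁻¹⁹ / (2 × 1.602 × 10⁻¹⁹) = 1.28 V.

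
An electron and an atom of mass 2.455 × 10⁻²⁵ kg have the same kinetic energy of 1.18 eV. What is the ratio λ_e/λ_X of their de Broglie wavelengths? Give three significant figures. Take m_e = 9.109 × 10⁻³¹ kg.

At fixed KE, p = √(2mKE) so λ = h/p ∝ 1/√m.
λ_e/λ_X = √(m_X/m_e) = √(2.455 × 10⁻²⁵/9.109 × 10⁻³¹) = √(2.695 × 10⁵) = 519.

λ_e/λ_X = 519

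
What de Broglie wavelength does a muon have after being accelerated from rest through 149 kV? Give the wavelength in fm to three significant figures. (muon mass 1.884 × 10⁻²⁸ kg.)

λ = 221 fm

KE = eV = 1.602 × 10⁻¹⁹ × 1.490 × 10⁵ = 2.387 × 10⁻¹⁴ J.
p = √(2mKE) = √(2 × 1.884 × 10⁻²⁸ × 2.387 × 10⁻¹⁴) = 2.999 × 10⁻²¹ kg·m/s.
λ = h/p = 6.626 × 10⁻³⁴ / 2.999 × 10⁻²¹ = 2.21 × 10⁻¹³ m = 221 fm.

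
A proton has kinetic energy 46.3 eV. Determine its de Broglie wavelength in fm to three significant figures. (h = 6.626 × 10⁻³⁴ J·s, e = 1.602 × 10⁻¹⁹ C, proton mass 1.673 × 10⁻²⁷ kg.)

λ = 4210 fm

KE = 46.3 eV = 7.417 × 10⁻¹⁸ J.
p = √(2mKE) = √(2 × 1.673 × 10⁻²⁷ × 7.417 × 10⁻¹⁸) = 1.575 × 10⁻²² kg·m/s.
λ = h/p = 6.626 × 10⁻³⁴ / 1.575 × 10⁻²² = 4.21 × 10⁻¹² m = 4210 fm.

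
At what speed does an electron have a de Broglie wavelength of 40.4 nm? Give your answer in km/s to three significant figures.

p = h/λ = 6.626 × 10⁻³⁴ / 4.040 × 10⁻⁸ = 1.640 × 10⁻²⁶ kg·m/s.
v = p/m = 1.640 × 10⁻²⁶ / 9.109 × 10⁻³¹ = 1.80 × 10⁴ m/s = 18.0 km/s.

v = 18.0 km/s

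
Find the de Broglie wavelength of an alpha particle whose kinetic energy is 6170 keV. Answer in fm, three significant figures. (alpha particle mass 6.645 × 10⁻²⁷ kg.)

λ = 5.78 fm

KE = 6170 keV = 9.884 × 10⁻¹³ J.
p = √(2mKE) = √(2 × 6.645 × 10⁻²⁷ × 9.884 × 10⁻¹³) = 1.146 × 10⁻¹⁹ kg·m/s.
λ = h/p = 6.626 × 10⁻³⁴ / 1.146 × 10⁻¹⁹ = 5.78 × 10⁻¹⁵ m = 5.78 fm.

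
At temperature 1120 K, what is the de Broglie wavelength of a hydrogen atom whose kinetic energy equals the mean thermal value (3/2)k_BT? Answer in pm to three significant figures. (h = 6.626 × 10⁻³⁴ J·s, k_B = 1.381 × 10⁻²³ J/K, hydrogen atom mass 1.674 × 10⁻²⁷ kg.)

KE = (3/2)k_BT = 1.5 × 1.381 × 10⁻²³ × 1120 = 2.320 × 10⁻²⁰ J.
p = √(2mKE) = √(2 × 1.674 × 10⁻²⁷ × 2.320 × 10⁻²⁰) = 8.813 × 10⁻²⁴ kg·m/s.
λ = h/p = 7.52 × 10⁻¹¹ m = 75.2 pm.

λ = 75.2 pm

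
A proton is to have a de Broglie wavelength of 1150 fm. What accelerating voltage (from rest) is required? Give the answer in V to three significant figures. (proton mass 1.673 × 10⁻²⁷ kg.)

p = h/λ = 6.626 × 10⁻³⁴ / 1.150 × 10⁻¹² = 5.762 × 10⁻²² kg·m/s.
KE = p²/(2m) = 9.922 × 10⁻¹⁷ J.
V = KE/e = 9.922 × 10⁻¹⁷ / (1.602 × 10⁻¹⁹) = 619 V.

V = 619 V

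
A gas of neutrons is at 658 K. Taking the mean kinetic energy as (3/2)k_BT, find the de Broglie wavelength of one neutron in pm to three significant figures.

λ = 98.1 pm

KE = (3/2)k_BT = 1.5 × 1.381 × 10⁻²³ × 658 = 1.363 × 10⁻²⁰ J.
p = √(2mKE) = √(2 × 1.675 × 10⁻²⁷ × 1.363 × 10⁻²⁰) = 6.757 × 10⁻²⁴ kg·m/s.
λ = h/p = 9.81 × 10⁻¹¹ m = 98.1 pm.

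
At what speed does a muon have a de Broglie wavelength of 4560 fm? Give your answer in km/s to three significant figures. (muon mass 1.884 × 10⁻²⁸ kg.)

p = h/λ = 6.626 × 10⁻³⁴ / 4.560 × 10⁻¹² = 1.453 × 10⁻²² kg·m/s.
v = p/m = 1.453 × 10⁻²² / 1.884 × 10⁻²⁸ = 7.71 × 10⁵ m/s = 771 km/s.

v = 771 km/s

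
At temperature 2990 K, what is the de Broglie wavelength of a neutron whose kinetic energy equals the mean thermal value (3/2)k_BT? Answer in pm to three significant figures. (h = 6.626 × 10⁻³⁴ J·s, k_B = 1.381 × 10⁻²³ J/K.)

KE = (3/2)k_BT = 1.5 × 1.381 × 10⁻²³ × 2990 = 6.194 × 10⁻²⁰ J.
p = √(2mKE) = √(2 × 1.675 × 10⁻²⁷ × 6.194 × 10⁻²⁰) = 1.440 × 10⁻²³ kg·m/s.
λ = h/p = 4.60 × 10⁻¹¹ m = 46.0 pm.

λ = 46.0 pm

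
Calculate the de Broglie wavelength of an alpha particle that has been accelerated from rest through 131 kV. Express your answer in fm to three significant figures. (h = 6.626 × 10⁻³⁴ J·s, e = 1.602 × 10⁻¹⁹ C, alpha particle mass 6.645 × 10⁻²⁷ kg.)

λ = 28.1 fm

KE = 2eV = 2 × 1.602 × 10⁻¹⁹ × 1.310 × 10⁵ = 4.197 × 10⁻¹⁴ J.
p = √(2mKE) = √(2 × 6.645 × 10⁻²⁷ × 4.197 × 10⁻¹⁴) = 2.362 × 10⁻²⁰ kg·m/s.
λ = h/p = 6.626 × 10⁻³⁴ / 2.362 × 10⁻²⁰ = 2.81 × 10⁻¹⁴ m = 28.1 fm.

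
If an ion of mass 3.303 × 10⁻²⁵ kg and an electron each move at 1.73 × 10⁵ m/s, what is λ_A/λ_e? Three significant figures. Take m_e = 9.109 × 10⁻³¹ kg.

λ_A/λ_e = 2.76 × 10⁻⁶

At fixed v, p = mv so λ = h/(mv) ∝ 1/m.
λ_A/λ_e = m_e/m_A = 9.109 × 10⁻³¹/3.303 × 10⁻²⁵ = 2.76 × 10⁻⁶.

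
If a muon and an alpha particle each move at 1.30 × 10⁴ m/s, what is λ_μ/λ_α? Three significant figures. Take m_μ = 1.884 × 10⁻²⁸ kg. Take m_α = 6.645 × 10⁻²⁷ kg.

At fixed v, p = mv so λ = h/(mv) ∝ 1/m.
λ_μ/λ_α = m_α/m_μ = 6.645 × 10⁻²⁷/1.884 × 10⁻²⁸ = 35.3.

λ_μ/λ_α = 35.3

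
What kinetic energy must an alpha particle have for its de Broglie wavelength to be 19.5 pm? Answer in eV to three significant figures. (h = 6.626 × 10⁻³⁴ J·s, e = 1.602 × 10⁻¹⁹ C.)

KE = 0.542 eV

p = h/λ = 6.626 × 10⁻³⁴ / 1.950 × 10⁻¹¹ = 3.398 × 10⁻²³ kg·m/s.
KE = p²/(2m) = (3.398 × 10⁻²³)² / (2 × 6.645 × 10⁻²⁷) = 8.688 × 10⁻²⁰ J = 0.542 eV.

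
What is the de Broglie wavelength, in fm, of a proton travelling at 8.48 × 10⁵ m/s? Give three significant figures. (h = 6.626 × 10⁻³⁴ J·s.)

p = mv = 1.673 × 10⁻²⁷ × 8.48 × 10⁵ = 1.419 × 10⁻²¹ kg·m/s.
λ = h/p = 6.626 × 10⁻³⁴ / 1.419 × 10⁻²¹ = 4.67 × 10⁻¹³ m = 467 fm.

λ = 467 fm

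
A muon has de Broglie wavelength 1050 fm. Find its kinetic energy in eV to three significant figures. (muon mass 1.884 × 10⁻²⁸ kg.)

p = h/λ = 6.626 × 10⁻³⁴ / 1.050 × 10⁻¹² = 6.310 × 10⁻²² kg·m/s.
KE = p²/(2m) = (6.310 × 10⁻²²)² / (2 × 1.884 × 10⁻²⁸) = 1.057 × 10⁻¹⁵ J = 6600 eV.

KE = 6600 eV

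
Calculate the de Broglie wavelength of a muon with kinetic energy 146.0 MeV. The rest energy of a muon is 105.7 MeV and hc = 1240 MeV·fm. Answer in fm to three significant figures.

Total energy E = KE + m₀c² = 146.0 + 105.7 = 251.7 MeV.
(pc)² = E² − (m₀c²)² = (251.7)² − (105.7)² = 5.218 × 10⁴ MeV², so pc = 228.4 MeV.
λ = hc/(pc) = 1240 MeV·fm / 228.4 MeV = 5.43 fm.

λ = 5.43 fm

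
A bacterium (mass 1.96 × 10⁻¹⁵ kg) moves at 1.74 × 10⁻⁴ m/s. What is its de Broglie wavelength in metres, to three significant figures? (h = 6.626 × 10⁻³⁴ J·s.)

p = mv = 1.96 × 10⁻¹⁵ × 1.74 × 10⁻⁴ = 3.410 × 10⁻¹⁹ kg·m/s.
λ = h/p = 6.626 × 10⁻³⁴ / 3.410 × 10⁻¹⁹ = 1.94 × 10⁻¹⁵ m.

λ = 1.94 × 10⁻¹⁵ m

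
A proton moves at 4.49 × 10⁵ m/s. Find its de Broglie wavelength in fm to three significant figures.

λ = 882 fm

p = mv = 1.673 × 10⁻²⁷ × 4.49 × 10⁵ = 7.512 × 10⁻²² kg·m/s.
λ = h/p = 6.626 × 10⁻³⁴ / 7.512 × 10⁻²² = 8.82 × 10⁻¹³ m = 882 fm.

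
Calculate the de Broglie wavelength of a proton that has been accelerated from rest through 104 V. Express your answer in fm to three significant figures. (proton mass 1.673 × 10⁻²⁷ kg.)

KE = eV = 1.602 × 10⁻¹⁹ × 104.0 = 1.666 × 10⁻¹⁷ J.
p = √(2mKE) = √(2 × 1.673 × 10⁻²⁷ × 1.666 × 10⁻¹⁷) = 2.361 × 10⁻²² kg·m/s.
λ = h/p = 6.626 × 10⁻³⁴ / 2.361 × 10⁻²² = 2.81 × 10⁻¹² m = 2810 fm.

λ = 2810 fm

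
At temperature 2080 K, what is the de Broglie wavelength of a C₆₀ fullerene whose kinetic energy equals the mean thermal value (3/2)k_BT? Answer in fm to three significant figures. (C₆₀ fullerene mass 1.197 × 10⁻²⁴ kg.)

KE = (3/2)k_BT = 1.5 × 1.381 × 10⁻²³ × 2080 = 4.309 × 10⁻²⁰ J.
p = √(2mKE) = √(2 × 1.197 × 10⁻²⁴ × 4.309 × 10⁻²⁰) = 3.212 × 10⁻²² kg·m/s.
λ = h/p = 2.06 × 10⁻¹² m = 2060 fm.

λ = 2060 fm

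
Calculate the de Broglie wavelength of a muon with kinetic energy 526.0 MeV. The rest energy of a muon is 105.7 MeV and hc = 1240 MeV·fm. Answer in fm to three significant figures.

Total energy E = KE + m₀c² = 526.0 + 105.7 = 631.7 MeV.
(pc)² = E² − (m₀c²)² = (631.7)² − (105.7)² = 3.879 × 10⁵ MeV², so pc = 622.8 MeV.
λ = hc/(pc) = 1240 MeV·fm / 622.8 MeV = 1.99 fm.

λ = 1.99 fm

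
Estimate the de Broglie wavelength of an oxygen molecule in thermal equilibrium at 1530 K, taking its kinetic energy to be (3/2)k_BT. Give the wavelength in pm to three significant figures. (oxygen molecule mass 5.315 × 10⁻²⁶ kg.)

KE = (3/2)k_BT = 1.5 × 1.381 × 10⁻²³ × 1530 = 3.169 × 10⁻²⁰ J.
p = √(2mKE) = √(2 × 5.315 × 10⁻²⁶ × 3.169 × 10⁻²⁰) = 5.804 × 10⁻²³ kg·m/s.
λ = h/p = 1.14 × 10⁻¹¹ m = 11.4 pm.

λ = 11.4 pm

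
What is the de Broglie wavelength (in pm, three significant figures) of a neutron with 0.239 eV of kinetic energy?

λ = 58.5 pm

KE = 0.239 eV = 3.829 × 10⁻²⁰ J.
p = √(2mKE) = √(2 × 1.675 × 10⁻²⁷ × 3.829 × 10⁻²⁰) = 1.133 × 10⁻²³ kg·m/s.
λ = h/p = 6.626 × 10⁻³⁴ / 1.133 × 10⁻²³ = 5.85 × 10⁻¹¹ m = 58.5 pm.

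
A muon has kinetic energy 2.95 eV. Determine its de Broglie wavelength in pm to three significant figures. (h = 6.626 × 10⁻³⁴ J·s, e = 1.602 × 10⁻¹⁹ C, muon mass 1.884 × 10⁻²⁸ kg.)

λ = 49.7 pm

KE = 2.95 eV = 4.726 × 10⁻¹⁹ J.
p = √(2mKE) = √(2 × 1.884 × 10⁻²⁸ × 4.726 × 10⁻¹⁹) = 1.334 × 10⁻²³ kg·m/s.
λ = h/p = 6.626 × 10⁻³⁴ / 1.334 × 10⁻²³ = 4.97 × 10⁻¹¹ m = 49.7 pm.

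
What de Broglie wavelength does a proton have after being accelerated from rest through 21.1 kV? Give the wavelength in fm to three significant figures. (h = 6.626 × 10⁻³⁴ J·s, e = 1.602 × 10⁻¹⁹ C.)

λ = 197 fm

KE = eV = 1.602 × 10⁻¹⁹ × 2.110 × 10⁴ = 3.380 × 10⁻¹⁵ J.
p = √(2mKE) = √(2 × 1.673 × 10⁻²⁷ × 3.380 × 10⁻¹⁵) = 3.363 × 10⁻²¹ kg·m/s.
λ = h/p = 6.626 × 10⁻³⁴ / 3.363 × 10⁻²¹ = 1.97 × 10⁻¹³ m = 197 fm.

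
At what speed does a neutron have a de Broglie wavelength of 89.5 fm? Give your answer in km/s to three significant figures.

v = 4420 km/s

p = h/λ = 6.626 × 10⁻³⁴ / 8.950 × 10⁻¹⁴ = 7.403 × 10⁻²¹ kg·m/s.
v = p/m = 7.403 × 10⁻²¹ / 1.675 × 10⁻²⁷ = 4.42 × 10⁶ m/s = 4420 km/s.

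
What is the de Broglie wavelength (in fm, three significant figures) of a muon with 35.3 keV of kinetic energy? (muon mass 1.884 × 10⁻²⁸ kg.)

λ = 454 fm

KE = 35.3 keV = 5.655 × 10⁻¹⁵ J.
p = √(2mKE) = √(2 × 1.884 × 10⁻²⁸ × 5.655 × 10⁻¹⁵) = 1.460 × 10⁻²¹ kg·m/s.
λ = h/p = 6.626 × 10⁻³⁴ / 1.460 × 10⁻²¹ = 4.54 × 10⁻¹³ m = 454 fm.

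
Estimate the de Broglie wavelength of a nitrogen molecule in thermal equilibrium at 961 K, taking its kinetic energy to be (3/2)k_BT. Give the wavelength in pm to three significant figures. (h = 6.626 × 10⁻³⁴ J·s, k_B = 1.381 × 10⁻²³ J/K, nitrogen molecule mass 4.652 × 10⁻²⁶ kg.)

λ = 15.4 pm

KE = (3/2)k_BT = 1.5 × 1.381 × 10⁻²³ × 961 = 1.991 × 10⁻²⁰ J.
p = √(2mKE) = √(2 × 4.652 × 10⁻²⁶ × 1.991 × 10⁻²⁰) = 4.304 × 10⁻²³ kg·m/s.
λ = h/p = 1.54 × 10⁻¹¹ m = 15.4 pm.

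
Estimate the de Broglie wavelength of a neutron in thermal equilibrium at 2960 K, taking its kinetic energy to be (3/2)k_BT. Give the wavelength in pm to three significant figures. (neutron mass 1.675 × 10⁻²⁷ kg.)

λ = 46.2 pm

KE = (3/2)k_BT = 1.5 × 1.381 × 10⁻²³ × 2960 = 6.132 × 10⁻²⁰ J.
p = √(2mKE) = √(2 × 1.675 × 10⁻²⁷ × 6.132 × 10⁻²⁰) = 1.433 × 10⁻²³ kg·m/s.
λ = h/p = 4.62 × 10⁻¹¹ m = 46.2 pm.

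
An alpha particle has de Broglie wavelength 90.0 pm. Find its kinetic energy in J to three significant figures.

KE = 4.08 × 10⁻²¹ J

p = h/λ = 6.626 × 10⁻³⁴ / 9.000 × 10⁻¹¹ = 7.362 × 10⁻²⁴ kg·m/s.
KE = p²/(2m) = (7.362 × 10⁻²⁴)² / (2 × 6.645 × 10⁻²⁷) = 4.078 × 10⁻²¹ J = 4.08 × 10⁻²¹ J.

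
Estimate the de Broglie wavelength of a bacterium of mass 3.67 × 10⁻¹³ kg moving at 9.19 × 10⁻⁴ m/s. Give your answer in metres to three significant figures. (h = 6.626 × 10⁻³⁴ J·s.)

λ = 1.96 × 10⁻¹⁸ m

p = mv = 3.67 × 10⁻¹³ × 9.19 × 10⁻⁴ = 3.373 × 10⁻¹⁶ kg·m/s.
λ = h/p = 6.626 × 10⁻³⁴ / 3.373 × 10⁻¹⁶ = 1.96 × 10⁻¹⁸ m.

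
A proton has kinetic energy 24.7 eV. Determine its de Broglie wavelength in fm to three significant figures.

KE = 24.7 eV = 3.957 × 10⁻¹⁸ J.
p = √(2mKE) = √(2 × 1.673 × 10⁻²⁷ × 3.957 × 10⁻¹⁸) = 1.151 × 10⁻²² kg·m/s.
λ = h/p = 6.626 × 10⁻³⁴ / 1.151 × 10⁻²² = 5.76 × 10⁻¹² m = 5760 fm.

λ = 5760 fm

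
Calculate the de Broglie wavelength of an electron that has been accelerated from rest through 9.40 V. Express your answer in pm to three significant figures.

λ = 400 pm

KE = eV = 1.602 × 10⁻¹⁹ × 9.400 = 1.506 × 10⁻¹⁸ J.
p = √(2mKE) = √(2 × 9.109 × 10⁻³¹ × 1.506 × 10⁻¹⁸) = 1.656 × 10⁻²⁴ kg·m/s.
λ = h/p = 6.626 × 10⁻³⁴ / 1.656 × 10⁻²⁴ = 4.00 × 10⁻¹⁰ m = 400 pm.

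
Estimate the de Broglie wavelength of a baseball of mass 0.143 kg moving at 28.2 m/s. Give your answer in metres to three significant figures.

λ = 1.64 × 10⁻³⁴ m

p = mv = 0.143 × 28.2 = 4.033 kg·m/s.
λ = h/p = 6.626 × 10⁻³⁴ / 4.033 = 1.64 × 10⁻³⁴ m.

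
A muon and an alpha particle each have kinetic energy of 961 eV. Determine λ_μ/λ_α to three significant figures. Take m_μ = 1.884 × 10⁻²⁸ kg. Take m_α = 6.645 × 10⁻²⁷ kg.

At fixed KE, p = √(2mKE) so λ = h/p ∝ 1/√m.
λ_μ/λ_α = √(m_α/m_μ) = √(6.645 × 10⁻²⁷/1.884 × 10⁻²⁸) = √(35.27) = 5.94.

λ_μ/λ_α = 5.94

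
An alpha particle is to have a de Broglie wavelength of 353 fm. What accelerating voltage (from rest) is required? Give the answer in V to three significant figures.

V = 827 V

p = h/λ = 6.626 × 10⁻³⁴ / 3.530 × 10⁻¹³ = 1.877 × 10⁻²¹ kg·m/s.
KE = p²/(2m) = 2.651 × 10⁻¹⁶ J.
V = KE/2e = 2.651 × 10⁻¹⁶ / (2 × 1.602 × 10⁻¹⁹) = 827 V.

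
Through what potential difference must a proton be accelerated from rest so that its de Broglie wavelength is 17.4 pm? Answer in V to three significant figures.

p = h/λ = 6.626 × 10⁻³⁴ / 1.740 × 10⁻¹¹ = 3.808 × 10⁻²³ kg·m/s.
KE = p²/(2m) = 4.334 × 10⁻¹⁹ J.
V = KE/e = 4.334 × 10⁻¹⁹ / (1.602 × 10⁻¹⁹) = 2.71 V.

V = 2.71 V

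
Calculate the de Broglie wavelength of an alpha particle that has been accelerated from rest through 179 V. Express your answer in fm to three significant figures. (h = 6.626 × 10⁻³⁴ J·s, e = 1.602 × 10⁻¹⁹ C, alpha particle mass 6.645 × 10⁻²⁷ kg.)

λ = 759 fm

KE = 2eV = 2 × 1.602 × 10⁻¹⁹ × 179.0 = 5.735 × 10⁻¹⁷ J.
p = √(2mKE) = √(2 × 6.645 × 10⁻²⁷ × 5.735 × 10⁻¹⁷) = 8.730 × 10⁻²² kg·m/s.
λ = h/p = 6.626 × 10⁻³⁴ / 8.730 × 10⁻²² = 7.59 × 10⁻¹³ m = 759 fm.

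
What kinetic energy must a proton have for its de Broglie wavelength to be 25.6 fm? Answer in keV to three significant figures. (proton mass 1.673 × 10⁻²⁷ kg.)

p = h/λ = 6.626 × 10⁻³⁴ / 2.560 × 10⁻¹⁴ = 2.588 × 10⁻²⁰ kg·m/s.
KE = p²/(2m) = (2.588 × 10⁻²⁰)² / (2 × 1.673 × 10⁻²⁷) = 2.002 × 10⁻¹³ J = 1250 keV.

KE = 1250 keV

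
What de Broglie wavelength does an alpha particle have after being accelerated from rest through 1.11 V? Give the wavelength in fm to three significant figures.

λ = 9640 fm

KE = 2eV = 2 × 1.602 × 10⁻¹⁹ × 1.110 = 3.556 × 10⁻¹⁹ J.
p = √(2mKE) = √(2 × 6.645 × 10⁻²⁷ × 3.556 × 10⁻¹⁹) = 6.875 × 10⁻²³ kg·m/s.
λ = h/p = 6.626 × 10⁻³⁴ / 6.875 × 10⁻²³ = 9.64 × 10⁻¹² m = 9640 fm.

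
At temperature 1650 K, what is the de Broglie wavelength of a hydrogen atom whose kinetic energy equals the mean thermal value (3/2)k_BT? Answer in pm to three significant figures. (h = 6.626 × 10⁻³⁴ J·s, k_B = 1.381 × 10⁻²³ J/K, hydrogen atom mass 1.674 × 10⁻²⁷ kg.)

KE = (3/2)k_BT = 1.5 × 1.381 × 10⁻²³ × 1650 = 3.418 × 10⁻²⁰ J.
p = √(2mKE) = √(2 × 1.674 × 10⁻²⁷ × 3.418 × 10⁻²⁰) = 1.070 × 10⁻²³ kg·m/s.
λ = h/p = 6.19 × 10⁻¹¹ m = 61.9 pm.

λ = 61.9 pm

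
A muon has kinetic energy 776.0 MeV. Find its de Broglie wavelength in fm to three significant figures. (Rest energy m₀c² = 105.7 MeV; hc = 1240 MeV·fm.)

λ = 1.42 fm

Total energy E = KE + m₀c² = 776.0 + 105.7 = 881.7 MeV.
(pc)² = E² − (m₀c²)² = (881.7)² − (105.7)² = 7.662 × 10⁵ MeV², so pc = 875.3 MeV.
λ = hc/(pc) = 1240 MeV·fm / 875.3 MeV = 1.42 fm.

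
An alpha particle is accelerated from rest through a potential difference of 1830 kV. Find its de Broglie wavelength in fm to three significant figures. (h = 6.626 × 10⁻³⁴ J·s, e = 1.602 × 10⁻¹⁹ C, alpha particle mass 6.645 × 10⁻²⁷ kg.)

λ = 7.51 fm

KE = 2eV = 2 × 1.602 × 10⁻¹⁹ × 1.830 × 10⁶ = 5.863 × 10⁻¹³ J.
p = √(2mKE) = √(2 × 6.645 × 10⁻²⁷ × 5.863 × 10⁻¹³) = 8.827 × 10⁻²⁰ kg·m/s.
λ = h/p = 6.626 × 10⁻³⁴ / 8.827 × 10⁻²⁰ = 7.51 × 10⁻¹⁵ m = 7.51 fm.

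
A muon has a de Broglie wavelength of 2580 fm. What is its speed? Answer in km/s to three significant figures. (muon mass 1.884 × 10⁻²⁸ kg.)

p = h/λ = 6.626 × 10⁻³⁴ / 2.580 × 10⁻¹² = 2.568 × 10⁻²² kg·m/s.
v = p/m = 2.568 × 10⁻²² / 1.884 × 10⁻²⁸ = 1.36 × 10⁶ m/s = 1360 km/s.

v = 1360 km/s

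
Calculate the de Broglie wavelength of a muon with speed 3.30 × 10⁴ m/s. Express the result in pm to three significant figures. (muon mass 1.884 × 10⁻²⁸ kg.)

p = mv = 1.884 × 10⁻²⁸ × 3.30 × 10⁴ = 6.217 × 10⁻²⁴ kg·m/s.
λ = h/p = 6.626 × 10⁻³⁴ / 6.217 × 10⁻²⁴ = 1.07 × 10⁻¹⁰ m = 107 pm.

λ = 107 pm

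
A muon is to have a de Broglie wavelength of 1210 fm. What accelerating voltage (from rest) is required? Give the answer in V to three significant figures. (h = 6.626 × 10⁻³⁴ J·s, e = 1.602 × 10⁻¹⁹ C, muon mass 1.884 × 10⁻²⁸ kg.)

V = 4970 V

p = h/λ = 6.626 × 10⁻³⁴ / 1.210 × 10⁻¹² = 5.476 × 10⁻²² kg·m/s.
KE = p²/(2m) = 7.958 × 10⁻¹⁶ J.
V = KE/e = 7.958 × 10⁻¹⁶ / (1.602 × 10⁻¹⁹) = 4970 V.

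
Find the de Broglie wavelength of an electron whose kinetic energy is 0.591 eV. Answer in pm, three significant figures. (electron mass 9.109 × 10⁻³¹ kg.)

KE = 0.591 eV = 9.468 × 10⁻²⁰ J.
p = √(2mKE) = √(2 × 9.109 × 10⁻³¹ × 9.468 × 10⁻²⁰) = 4.153 × 10⁻²⁵ kg·m/s.
λ = h/p = 6.626 × 10⁻³⁴ / 4.153 × 10⁻²⁵ = 1.60 × 10⁻⁹ m = 1600 pm.

λ = 1600 pm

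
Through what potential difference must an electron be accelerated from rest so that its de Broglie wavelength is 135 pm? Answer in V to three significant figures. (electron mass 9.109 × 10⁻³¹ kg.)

V = 82.5 V

p = h/λ = 6.626 × 10⁻³⁴ / 1.350 × 10⁻¹⁰ = 4.908 × 10⁻²⁴ kg·m/s.
KE = p²/(2m) = 1.322 × 10⁻¹⁷ J.
V = KE/e = 1.322 × 10⁻¹⁷ / (1.602 × 10⁻¹⁹) = 82.5 V.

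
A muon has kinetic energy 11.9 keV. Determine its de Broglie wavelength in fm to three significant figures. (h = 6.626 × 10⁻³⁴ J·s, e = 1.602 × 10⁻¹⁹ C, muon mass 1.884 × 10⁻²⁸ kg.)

KE = 11.9 keV = 1.906 × 10⁻¹⁵ J.
p = √(2mKE) = √(2 × 1.884 × 10⁻²⁸ × 1.906 × 10⁻¹⁵) = 8.475 × 10⁻²² kg·m/s.
λ = h/p = 6.626 × 10⁻³⁴ / 8.475 × 10⁻²² = 7.82 × 10⁻¹³ m = 782 fm.

λ = 782 fm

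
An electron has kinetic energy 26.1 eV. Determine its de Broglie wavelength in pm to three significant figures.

λ = 240 pm

KE = 26.1 eV = 4.181 × 10⁻¹⁸ J.
p = √(2mKE) = √(2 × 9.109 × 10⁻³¹ × 4.181 × 10⁻¹⁸) = 2.760 × 10⁻²⁴ kg·m/s.
λ = h/p = 6.626 × 10⁻³⁴ / 2.760 × 10⁻²⁴ = 2.40 × 10⁻¹⁰ m = 240 pm.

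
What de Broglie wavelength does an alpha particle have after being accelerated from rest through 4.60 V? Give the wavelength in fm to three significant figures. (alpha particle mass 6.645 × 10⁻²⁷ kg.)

KE = 2eV = 2 × 1.602 × 10⁻¹⁹ × 4.600 = 1.474 × 10⁻¹⁸ J.
p = √(2mKE) = √(2 × 6.645 × 10⁻²⁷ × 1.474 × 10⁻¹⁸) = 1.400 × 10⁻²² kg·m/s.
λ = h/p = 6.626 × 10⁻³⁴ / 1.400 × 10⁻²² = 4.73 × 10⁻¹² m = 4730 fm.

λ = 4730 fm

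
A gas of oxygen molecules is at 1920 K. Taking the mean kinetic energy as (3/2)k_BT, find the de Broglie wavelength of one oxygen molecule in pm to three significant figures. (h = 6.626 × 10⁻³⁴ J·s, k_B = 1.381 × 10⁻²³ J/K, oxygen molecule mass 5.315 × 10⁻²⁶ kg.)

λ = 10.2 pm

KE = (3/2)k_BT = 1.5 × 1.381 × 10⁻²³ × 1920 = 3.977 × 10⁻²⁰ J.
p = √(2mKE) = √(2 × 5.315 × 10⁻²⁶ × 3.977 × 10⁻²⁰) = 6.502 × 10⁻²³ kg·m/s.
λ = h/p = 1.02 × 10⁻¹¹ m = 10.2 pm.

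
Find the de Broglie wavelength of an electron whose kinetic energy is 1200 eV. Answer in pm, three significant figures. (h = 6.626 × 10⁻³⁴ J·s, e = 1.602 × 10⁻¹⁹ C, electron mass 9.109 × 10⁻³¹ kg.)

KE = 1200 eV = 1.922 × 10⁻¹⁶ J.
p = √(2mKE) = √(2 × 9.109 × 10⁻³¹ × 1.922 × 10⁻¹⁶) = 1.871 × 10⁻²³ kg·m/s.
λ = h/p = 6.626 × 10⁻³⁴ / 1.871 × 10⁻²³ = 3.54 × 10⁻¹¹ m = 35.4 pm.

λ = 35.4 pm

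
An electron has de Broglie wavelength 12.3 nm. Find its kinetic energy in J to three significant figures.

p = h/λ = 6.626 × 10⁻³⁴ / 1.230 × 10⁻⁸ = 5.387 × 10⁻²⁶ kg·m/s.
KE = p²/(2m) = (5.387 × 10⁻²⁶)² / (2 × 9.109 × 10⁻³¹) = 1.593 × 10⁻²¹ J = 1.59 × 10⁻²¹ J.

KE = 1.59 × 10⁻²¹ J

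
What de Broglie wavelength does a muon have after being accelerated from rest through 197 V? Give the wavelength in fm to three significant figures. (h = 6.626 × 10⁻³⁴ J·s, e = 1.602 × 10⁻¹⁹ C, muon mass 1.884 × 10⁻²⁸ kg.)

KE = eV = 1.602 × 10⁻¹⁹ × 197.0 = 3.156 × 10⁻¹⁷ J.
p = √(2mKE) = √(2 × 1.884 × 10⁻²⁸ × 3.156 × 10⁻¹⁷) = 1.090 × 10⁻²² kg·m/s.
λ = h/p = 6.626 × 10⁻³⁴ / 1.090 × 10⁻²² = 6.08 × 10⁻¹² m = 6080 fm.

λ = 6080 fm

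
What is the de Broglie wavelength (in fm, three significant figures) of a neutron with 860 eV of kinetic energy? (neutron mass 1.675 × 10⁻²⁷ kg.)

λ = 975 fm

KE = 860 eV = 1.378 × 10⁻¹⁶ J.
p = √(2mKE) = √(2 × 1.675 × 10⁻²⁷ × 1.378 × 10⁻¹⁶) = 6.794 × 10⁻²² kg·m/s.
λ = h/p = 6.626 × 10⁻³⁴ / 6.794 × 10⁻²² = 9.75 × 10⁻¹³ m = 975 fm.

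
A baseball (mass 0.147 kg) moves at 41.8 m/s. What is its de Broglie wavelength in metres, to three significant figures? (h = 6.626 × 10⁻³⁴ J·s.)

p = mv = 0.147 × 41.8 = 6.145 kg·m/s.
λ = h/p = 6.626 × 10⁻³⁴ / 6.145 = 1.08 × 10⁻³⁴ m.

λ = 1.08 × 10⁻³⁴ m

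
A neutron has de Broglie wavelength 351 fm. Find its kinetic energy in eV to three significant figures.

p = h/λ = 6.626 × 10⁻³⁴ / 3.510 × 10⁻¹³ = 1.888 × 10⁻²¹ kg·m/s.
KE = p²/(2m) = (1.888 × 10⁻²¹)² / (2 × 1.675 × 10⁻²⁷) = 1.064 × 10⁻¹⁵ J = 6640 eV.

KE = 6640 eV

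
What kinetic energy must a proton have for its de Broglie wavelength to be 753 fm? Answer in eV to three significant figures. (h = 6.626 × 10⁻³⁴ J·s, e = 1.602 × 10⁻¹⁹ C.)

p = h/λ = 6.626 × 10⁻³⁴ / 7.530 × 10⁻¹³ = 8.799 × 10⁻²² kg·m/s.
KE = p²/(2m) = (8.799 × 10⁻²²)² / (2 × 1.673 × 10⁻²⁷) = 2.314 × 10⁻¹⁶ J = 1440 eV.

KE = 1440 eV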